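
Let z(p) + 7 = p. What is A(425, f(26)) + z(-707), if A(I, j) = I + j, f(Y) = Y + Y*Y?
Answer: 413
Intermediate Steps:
z(p) = -7 + p
f(Y) = Y + Y²
A(425, f(26)) + z(-707) = (425 + 26*(1 + 26)) + (-7 - 707) = (425 + 26*27) - 714 = (425 + 702) - 714 = 1127 - 714 = 413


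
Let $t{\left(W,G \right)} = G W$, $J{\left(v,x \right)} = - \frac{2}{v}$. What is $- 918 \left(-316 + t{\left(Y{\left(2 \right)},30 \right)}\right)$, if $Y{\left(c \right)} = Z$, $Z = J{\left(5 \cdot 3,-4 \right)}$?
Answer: $293760$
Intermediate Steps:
$Z = - \frac{2}{15}$ ($Z = - \frac{2}{5 \cdot 3} = - \frac{2}{15} \approx -0.13333$)
$Y{\left(c \right)} = - \frac{2}{15}$
$- 918 \left(-316 + t{\left(Y{\left(2 \right)},30 \right)}\right) = - 918 \left(-316 + 30 \left(- \frac{2}{15}\right)\right) = - 918 \left(-316 - 4\right) = \left(-918\right) \left(-320\right) = 293760$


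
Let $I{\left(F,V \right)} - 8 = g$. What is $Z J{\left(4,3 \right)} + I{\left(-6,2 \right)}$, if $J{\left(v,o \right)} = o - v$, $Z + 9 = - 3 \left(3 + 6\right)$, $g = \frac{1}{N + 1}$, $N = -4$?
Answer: $\frac{131}{3} \approx 43.667$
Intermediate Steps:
$g = - \frac{1}{3}$ ($g = \frac{1}{-4 + 1} = \frac{1}{-3} = - \frac{1}{3} \approx -0.33333$)
$Z = -36$ ($Z = -9 - 3 \left(3 + 6\right) = -9 - 27 = -36$)
$I{\left(F,V \right)} = \frac{23}{3}$ ($I{\left(F,V \right)} = 8 - \frac{1}{3} = \frac{23}{3}$)
$Z J{\left(4,3 \right)} + I{\left(-6,2 \right)} = - 36 \left(3 - 4\right) + \frac{23}{3} = \left(-36\right) \left(-1\right) + \frac{23}{3} = 36 + \frac{23}{3} = \frac{131}{3}$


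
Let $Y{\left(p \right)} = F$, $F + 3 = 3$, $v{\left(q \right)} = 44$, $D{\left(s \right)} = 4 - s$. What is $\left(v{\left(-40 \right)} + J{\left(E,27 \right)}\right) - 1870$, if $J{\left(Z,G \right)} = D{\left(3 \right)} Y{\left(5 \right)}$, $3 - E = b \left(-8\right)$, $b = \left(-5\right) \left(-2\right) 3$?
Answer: $-1826$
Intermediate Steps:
$b = 30$ ($b = 10 \cdot 3 = 30$)
$F = 0$ ($F = -3 + 3 = 0$)
$E = 243$ ($E = 3 - 30 \left(-8\right) = 3 - -240 = 3 + 240 = 243$)
$Y{\left(p \right)} = 0$
$J{\left(Z,G \right)} = 0$ ($J{\left(Z,G \right)} = \left(4 - 3\right) 0 = 1 \cdot 0 = 0$)
$\left(v{\left(-40 \right)} + J{\left(E,27 \right)}\right) - 1870 = \left(44 + 0\right) - 1870 = 44 - 1870 = -1826$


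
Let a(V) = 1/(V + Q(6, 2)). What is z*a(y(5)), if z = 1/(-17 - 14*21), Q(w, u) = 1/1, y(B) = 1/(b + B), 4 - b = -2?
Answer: -11/3732 ≈ -0.0029475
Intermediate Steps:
b = 6 (b = 4 - 1*(-2) = 4 + 2 = 6)
y(B) = 1/(6 + B)
Q(w, u) = 1
z = -1/311 (z = 1/(-17 - 294) = 1/(-311) = -1/311 ≈ -0.0032154)
a(V) = 1/(1 + V) (a(V) = 1/(V + 1) = 1/(1 + V))
z*a(y(5)) = -1/(311*(1 + 1/(6 + 5))) = -1/(311*(1 + 1/11)) = -1/(311*12/11) = -1/311*11/12 = -11/3732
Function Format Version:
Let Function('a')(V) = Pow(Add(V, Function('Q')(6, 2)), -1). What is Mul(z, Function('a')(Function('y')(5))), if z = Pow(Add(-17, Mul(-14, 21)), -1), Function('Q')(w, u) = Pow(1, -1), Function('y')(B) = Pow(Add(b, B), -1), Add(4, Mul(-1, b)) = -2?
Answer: Rational(-11, 3732) ≈ -0.0029475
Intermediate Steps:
b = 6 (b = Add(4, Mul(-1, -2)) = Add(4, 2) = 6)
Function('y')(B) = Pow(Add(6, B), -1)
Function('Q')(w, u) = 1
z = Rational(-1, 311) (z = Pow(Add(-17, -294), -1) = Pow(-311, -1) = Rational(-1, 311) ≈ -0.0032154)
Function('a')(V) = Pow(Add(1, V), -1) (Function('a')(V) = Pow(Add(V, 1), -1) = Pow(Add(1, V), -1))
Mul(z, Function('a')(Function('y')(5))) = Mul(Rational(-1, 311), Pow(Add(1, Pow(Add(6, 5), -1)), -1)) = Mul(Rational(-1, 311), Pow(Add(1, Pow(11, -1)), -1)) = Mul(Rational(-1, 311), Pow(Add(1, Rational(1, 11)), -1)) = Mul(Rational(-1, 311), Pow(Rational(12, 11), -1)) = Mul(Rational(-1, 311), Rational(11, 12)) = Rational(-11, 3732)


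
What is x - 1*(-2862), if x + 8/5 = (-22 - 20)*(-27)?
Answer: 19972/5 ≈ 3994.4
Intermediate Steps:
x = 5662/5 (x = -8/5 + (-22 - 20)*(-27) = -8/5 - 42*(-27) = -8/5 + 1134 = 5662/5 ≈ 1132.4)
x - 1*(-2862) = 5662/5 - 1*(-2862) = 5662/5 + 2862 = 19972/5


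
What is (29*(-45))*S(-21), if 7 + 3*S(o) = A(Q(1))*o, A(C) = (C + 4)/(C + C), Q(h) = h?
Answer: 51765/2 ≈ 25883.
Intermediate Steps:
A(C) = (4 + C)/(2*C) (A(C) = (4 + C)/((2*C)) = (4 + C)*(1/(2*C)) = (4 + C)/(2*C))
S(o) = -7/3 + 5*o/6 (S(o) = -7/3 + (((1/2)*(4 + 1)/1)*o)/3 = -7/3 + (((1/2)*1*5)*o)/3 = -7/3 + (5*o/2)/3 = -7/3 + 5*o/6)
(29*(-45))*S(-21) = (29*(-45))*(-7/3 + (5/6)*(-21)) = -1305*(-7/3 - 35/2) = -1305*(-119/6) = 51765/2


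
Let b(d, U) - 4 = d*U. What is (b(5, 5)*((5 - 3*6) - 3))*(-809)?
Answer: 375376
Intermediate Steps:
b(d, U) = 4 + U*d (b(d, U) = 4 + d*U = 4 + U*d)
(b(5, 5)*((5 - 3*6) - 3))*(-809) = ((4 + 5*5)*((5 - 3*6) - 3))*(-809) = ((4 + 25)*((5 - 18) - 3))*(-809) = (29*(-13 - 3))*(-809) = (29*(-16))*(-809) = -464*(-809) = 375376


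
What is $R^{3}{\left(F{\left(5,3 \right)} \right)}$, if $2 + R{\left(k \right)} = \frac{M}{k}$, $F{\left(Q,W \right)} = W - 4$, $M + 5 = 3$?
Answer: $0$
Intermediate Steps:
$M = -2$ ($M = -5 + 3 = -2$)
$F{\left(Q,W \right)} = -4 + W$
$R{\left(k \right)} = -2 - \frac{2}{k}$
$R^{3}{\left(F{\left(5,3 \right)} \right)} = \left(-2 - \frac{2}{-4 + 3}\right)^{3} = \left(-2 - \frac{2}{-1}\right)^{3} = \left(-2 - -2\right)^{3} = \left(-2 + 2\right)^{3} = 0^{3} = 0$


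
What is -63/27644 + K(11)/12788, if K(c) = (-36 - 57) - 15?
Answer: -947799/88377868 ≈ -0.010724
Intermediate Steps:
K(c) = -108 (K(c) = -93 - 15 = -108)
-63/27644 + K(11)/12788 = -63/27644 - 108/12788 = -63*1/27644 - 108*1/12788 = -63/27644 - 27/3197 = -947799/88377868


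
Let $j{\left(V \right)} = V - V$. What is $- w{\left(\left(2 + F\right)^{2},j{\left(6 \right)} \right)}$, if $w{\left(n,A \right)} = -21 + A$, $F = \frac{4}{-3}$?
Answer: $21$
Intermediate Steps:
$j{\left(V \right)} = 0$
$F = - \frac{4}{3}$ ($F = 4 \left(- \frac{1}{3}\right) = - \frac{4}{3} \approx -1.3333$)
$- w{\left(\left(2 + F\right)^{2},j{\left(6 \right)} \right)} = - (-21 + 0) = \left(-1\right) \left(-21\right) = 21$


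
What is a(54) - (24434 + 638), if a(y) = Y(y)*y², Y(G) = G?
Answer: 132392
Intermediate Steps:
a(y) = y³ (a(y) = y*y² = y³)
a(54) - (24434 + 638) = 54³ - (24434 + 638) = 157464 - 1*25072 = 157464 - 25072 = 132392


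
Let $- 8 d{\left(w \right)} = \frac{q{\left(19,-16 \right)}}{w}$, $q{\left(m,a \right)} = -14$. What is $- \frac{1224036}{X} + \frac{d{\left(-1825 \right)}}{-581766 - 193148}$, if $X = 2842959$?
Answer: $- \frac{329724533347547}{765821701563800} \approx -0.43055$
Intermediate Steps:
$d{\left(w \right)} = \frac{7}{4 w}$ ($d{\left(w \right)} = - \frac{\left(-14\right) \frac{1}{w}}{8} = \frac{7}{4 w}$)
$- \frac{1224036}{X} + \frac{d{\left(-1825 \right)}}{-581766 - 193148} = - \frac{1224036}{2842959} + \frac{\frac{7}{4} \frac{1}{-1825}}{-581766 - 193148} = \left(-1224036\right) \frac{1}{2842959} + \frac{\frac{7}{4} \left(- \frac{1}{1825}\right)}{-774914} = - \frac{408012}{947653} - - \frac{1}{808124600} = - \frac{408012}{947653} + \frac{1}{808124600} = - \frac{329724533347547}{765821701563800}$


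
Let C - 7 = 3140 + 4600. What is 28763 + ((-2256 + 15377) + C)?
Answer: 49631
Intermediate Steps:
C = 7747 (C = 7 + (3140 + 4600) = 7 + 7740 = 7747)
28763 + ((-2256 + 15377) + C) = 28763 + ((-2256 + 15377) + 7747) = 28763 + (13121 + 7747) = 28763 + 20868 = 49631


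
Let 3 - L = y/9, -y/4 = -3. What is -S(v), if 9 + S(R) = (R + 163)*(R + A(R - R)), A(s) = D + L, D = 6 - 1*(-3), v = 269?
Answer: -120807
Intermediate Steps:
y = 12 (y = -4*(-3) = 12)
L = 5/3 (L = 3 - 12/9 = 3 - 1*4/3 = 3 - 4/3 = 5/3 ≈ 1.6667)
D = 9 (D = 6 + 3 = 9)
A(s) = 32/3 (A(s) = 9 + 5/3 = 32/3)
S(R) = -9 + (163 + R)*(32/3 + R) (S(R) = -9 + (R + 163)*(R + 32/3) = -9 + (163 + R)*(32/3 + R))
-S(v) = -(5189/3 + 269² + (521/3)*269) = -(5189/3 + 72361 + 140149/3) = -1*120807 = -120807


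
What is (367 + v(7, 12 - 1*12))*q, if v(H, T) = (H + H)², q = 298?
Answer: 167774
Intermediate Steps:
v(H, T) = 4*H² (v(H, T) = (2*H)² = 4*H²)
(367 + v(7, 12 - 1*12))*q = (367 + 4*7²)*298 = (367 + 4*49)*298 = (367 + 196)*298 = 563*298 = 167774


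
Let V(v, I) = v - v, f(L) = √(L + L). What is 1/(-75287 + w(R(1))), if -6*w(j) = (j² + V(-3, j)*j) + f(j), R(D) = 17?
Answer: -904022/68104648029 + 2*√34/68104648029 ≈ -1.3274e-5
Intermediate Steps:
f(L) = √2*√L (f(L) = √(2*L) = √2*√L)
V(v, I) = 0
w(j) = -j²/6 - √2*√j/6 (w(j) = -((j² + 0*j) + √2*√j)/6 = -((j² + 0) + √2*√j)/6 = -(j² + √2*√j)/6 = -j²/6 - √2*√j/6)
1/(-75287 + w(R(1))) = 1/(-75287 + (-⅙*17² - √2*√17/6)) = 1/(-75287 + (-⅙*289 - √34/6)) = 1/(-75287 + (-289/6 - √34/6)) = 1/(-452011/6 - √34/6)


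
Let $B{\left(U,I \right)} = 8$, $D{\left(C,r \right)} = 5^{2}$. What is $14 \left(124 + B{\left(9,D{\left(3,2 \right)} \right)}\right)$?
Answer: $1848$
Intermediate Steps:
$D{\left(C,r \right)} = 25$
$14 \left(124 + B{\left(9,D{\left(3,2 \right)} \right)}\right) = 14 \left(124 + 8\right) = 14 \cdot 132 = 1848$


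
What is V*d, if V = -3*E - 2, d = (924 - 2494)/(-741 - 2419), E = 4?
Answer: -1099/158 ≈ -6.9557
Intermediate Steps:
d = 157/316 (d = -1570/(-3160) = -1570*(-1/3160) = 157/316 ≈ 0.49684)
V = -14 (V = -3*4 - 2 = -12 - 2 = -14)
V*d = -14*157/316 = -1099/158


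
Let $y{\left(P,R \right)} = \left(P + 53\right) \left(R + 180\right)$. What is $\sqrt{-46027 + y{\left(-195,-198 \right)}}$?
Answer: $i \sqrt{43471} \approx 208.5 i$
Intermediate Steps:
$y{\left(P,R \right)} = \left(53 + P\right) \left(180 + R\right)$
$\sqrt{-46027 + y{\left(-195,-198 \right)}} = \sqrt{-46027 + \left(9540 + 53 \left(-198\right) + 180 \left(-195\right) - -38610\right)} = \sqrt{-46027 + \left(9540 - 10494 - 35100 + 38610\right)} = \sqrt{-46027 + 2556} = \sqrt{-43471} = i \sqrt{43471}$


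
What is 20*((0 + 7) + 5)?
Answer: 240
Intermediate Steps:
20*((0 + 7) + 5) = 20*(7 + 5) = 20*12 = 240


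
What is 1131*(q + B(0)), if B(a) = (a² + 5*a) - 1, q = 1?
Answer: 0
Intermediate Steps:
B(a) = -1 + a² + 5*a
1131*(q + B(0)) = 1131*(1 + (-1 + 0² + 5*0)) = 1131*(1 + (-1 + 0 + 0)) = 1131*(1 - 1) = 1131*0 = 0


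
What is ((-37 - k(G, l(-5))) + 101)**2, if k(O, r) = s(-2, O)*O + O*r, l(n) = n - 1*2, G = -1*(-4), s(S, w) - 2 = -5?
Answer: 10816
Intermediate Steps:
s(S, w) = -3 (s(S, w) = 2 - 5 = -3)
G = 4
l(n) = -2 + n (l(n) = n - 2 = -2 + n)
k(O, r) = -3*O + O*r
((-37 - k(G, l(-5))) + 101)**2 = ((-37 - 4*(-3 + (-2 - 5))) + 101)**2 = ((-37 - 4*(-3 - 7)) + 101)**2 = ((-37 - 4*(-10)) + 101)**2 = ((-37 - 1*(-40)) + 101)**2 = ((-37 + 40) + 101)**2 = (3 + 101)**2 = 104**2 = 10816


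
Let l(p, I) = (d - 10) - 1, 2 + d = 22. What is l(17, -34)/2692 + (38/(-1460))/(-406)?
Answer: 339821/99731870 ≈ 0.0034073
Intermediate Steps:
d = 20 (d = -2 + 22 = 20)
l(p, I) = 9 (l(p, I) = (20 - 10) - 1 = 10 - 1 = 9)
l(17, -34)/2692 + (38/(-1460))/(-406) = 9/2692 + (38/(-1460))/(-406) = 9*(1/2692) + (38*(-1/1460))*(-1/406) = 9/2692 - 19/730*(-1/406) = 9/2692 + 19/296380 = 339821/99731870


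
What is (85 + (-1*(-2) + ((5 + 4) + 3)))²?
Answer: 9801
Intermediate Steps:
(85 + (-1*(-2) + ((5 + 4) + 3)))² = (85 + (2 + (9 + 3)))² = (85 + (2 + 12))² = (85 + 14)² = 99² = 9801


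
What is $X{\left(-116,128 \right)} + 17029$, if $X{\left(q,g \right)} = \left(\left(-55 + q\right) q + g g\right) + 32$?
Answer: $53281$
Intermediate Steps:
$X{\left(q,g \right)} = 32 + g^{2} + q \left(-55 + q\right)$ ($X{\left(q,g \right)} = \left(q \left(-55 + q\right) + g^{2}\right) + 32 = \left(g^{2} + q \left(-55 + q\right)\right) + 32 = 32 + g^{2} + q \left(-55 + q\right)$)
$X{\left(-116,128 \right)} + 17029 = \left(32 + 128^{2} + \left(-116\right)^{2} - -6380\right) + 17029 = \left(32 + 16384 + 13456 + 6380\right) + 17029 = 36252 + 17029 = 53281$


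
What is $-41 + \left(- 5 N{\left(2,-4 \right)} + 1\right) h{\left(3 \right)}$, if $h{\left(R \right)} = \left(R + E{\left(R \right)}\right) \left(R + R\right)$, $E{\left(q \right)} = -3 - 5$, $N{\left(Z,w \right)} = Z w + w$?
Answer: $-1871$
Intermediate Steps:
$N{\left(Z,w \right)} = w + Z w$
$E{\left(q \right)} = -8$ ($E{\left(q \right)} = -3 - 5 = -8$)
$h{\left(R \right)} = 2 R \left(-8 + R\right)$ ($h{\left(R \right)} = \left(R - 8\right) \left(R + R\right) = \left(-8 + R\right) 2 R = 2 R \left(-8 + R\right)$)
$-41 + \left(- 5 N{\left(2,-4 \right)} + 1\right) h{\left(3 \right)} = -41 + \left(- 5 \left(- 4 \left(1 + 2\right)\right) + 1\right) 2 \cdot 3 \left(-8 + 3\right) = -41 + \left(- 5 \left(\left(-4\right) 3\right) + 1\right) 2 \cdot 3 \left(-5\right) = -41 + \left(\left(-5\right) \left(-12\right) + 1\right) \left(-30\right) = -41 + \left(60 + 1\right) \left(-30\right) = -41 + 61 \left(-30\right) = -41 - 1830 = -1871$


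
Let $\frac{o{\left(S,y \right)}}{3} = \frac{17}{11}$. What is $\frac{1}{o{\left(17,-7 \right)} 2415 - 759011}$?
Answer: $- \frac{11}{8225956} \approx -1.3372 \cdot 10^{-6}$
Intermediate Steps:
$o{\left(S,y \right)} = \frac{51}{11}$ ($o{\left(S,y \right)} = 3 \cdot \frac{17}{11} = \frac{51}{11}$)
$\frac{1}{o{\left(17,-7 \right)} 2415 - 759011} = \frac{1}{\frac{51}{11} \cdot 2415 - 759011} = \frac{1}{\frac{123165}{11} - 759011} = \frac{1}{- \frac{8225956}{11}} = - \frac{11}{8225956}$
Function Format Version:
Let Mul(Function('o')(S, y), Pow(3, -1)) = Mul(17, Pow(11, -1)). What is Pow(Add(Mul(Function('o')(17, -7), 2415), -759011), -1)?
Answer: Rational(-11, 8225956) ≈ -1.3372e-6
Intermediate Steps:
Function('o')(S, y) = Rational(51, 11) (Function('o')(S, y) = Mul(3, Mul(17, Pow(11, -1))) = Mul(3, Mul(17, Rational(1, 11))) = Mul(3, Rational(17, 11)) = Rational(51, 11))
Pow(Add(Mul(Function('o')(17, -7), 2415), -759011), -1) = Pow(Add(Mul(Rational(51, 11), 2415), -759011), -1) = Pow(Add(Rational(123165, 11), -759011), -1) = Pow(Rational(-8225956, 11), -1) = Rational(-11, 8225956)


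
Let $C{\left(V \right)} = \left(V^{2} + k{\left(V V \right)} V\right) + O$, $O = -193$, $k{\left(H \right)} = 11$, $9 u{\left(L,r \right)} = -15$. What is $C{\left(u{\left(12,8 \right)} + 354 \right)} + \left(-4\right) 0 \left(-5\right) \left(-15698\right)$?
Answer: $\frac{1150393}{9} \approx 1.2782 \cdot 10^{5}$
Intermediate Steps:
$u{\left(L,r \right)} = - \frac{5}{3}$ ($u{\left(L,r \right)} = \frac{1}{9} \left(-15\right) = - \frac{5}{3}$)
$C{\left(V \right)} = -193 + V^{2} + 11 V$ ($C{\left(V \right)} = \left(V^{2} + 11 V\right) - 193 = -193 + V^{2} + 11 V$)
$C{\left(u{\left(12,8 \right)} + 354 \right)} + \left(-4\right) 0 \left(-5\right) \left(-15698\right) = \left(-193 + \left(- \frac{5}{3} + 354\right)^{2} + 11 \left(- \frac{5}{3} + 354\right)\right) + \left(-4\right) 0 \left(-5\right) \left(-15698\right) = \left(-193 + \left(\frac{1057}{3}\right)^{2} + 11 \cdot \frac{1057}{3}\right) + 0 \left(-5\right) \left(-15698\right) = \left(-193 + \frac{1117249}{9} + \frac{11627}{3}\right) + 0 \left(-15698\right) = \frac{1150393}{9} + 0 = \frac{1150393}{9}$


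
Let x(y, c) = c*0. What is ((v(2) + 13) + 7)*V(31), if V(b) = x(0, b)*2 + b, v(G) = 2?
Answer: 682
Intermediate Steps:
x(y, c) = 0
V(b) = b (V(b) = 0*2 + b = 0 + b = b)
((v(2) + 13) + 7)*V(31) = ((2 + 13) + 7)*31 = (15 + 7)*31 = 22*31 = 682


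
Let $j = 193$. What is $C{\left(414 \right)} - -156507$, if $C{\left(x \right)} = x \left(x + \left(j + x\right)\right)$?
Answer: $579201$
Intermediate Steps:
$C{\left(x \right)} = x \left(193 + 2 x\right)$ ($C{\left(x \right)} = x \left(x + \left(193 + x\right)\right) = x \left(193 + 2 x\right)$)
$C{\left(414 \right)} - -156507 = 414 \left(193 + 2 \cdot 414\right) - -156507 = 414 \left(193 + 828\right) + 156507 = 414 \cdot 1021 + 156507 = 422694 + 156507 = 579201$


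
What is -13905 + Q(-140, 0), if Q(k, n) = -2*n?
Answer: -13905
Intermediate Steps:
-13905 + Q(-140, 0) = -13905 - 2*0 = -13905 + 0 = -13905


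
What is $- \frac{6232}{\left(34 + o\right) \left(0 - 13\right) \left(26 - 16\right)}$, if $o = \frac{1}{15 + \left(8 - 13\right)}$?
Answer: $\frac{6232}{4433} \approx 1.4058$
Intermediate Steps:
$o = \frac{1}{10}$ ($o = \frac{1}{15 + \left(8 - 13\right)} = \frac{1}{15 - 5} = \frac{1}{10} \approx 0.1$)
$- \frac{6232}{\left(34 + o\right) \left(0 - 13\right) \left(26 - 16\right)} = - \frac{6232}{\left(34 + \frac{1}{10}\right) \left(0 - 13\right) \left(26 - 16\right)} = - \frac{6232}{\frac{341}{10} \left(\left(-13\right) 10\right)} = - \frac{6232}{\frac{341}{10} \left(-130\right)} = - \frac{6232}{-4433} = \left(-6232\right) \left(- \frac{1}{4433}\right) = \frac{6232}{4433}$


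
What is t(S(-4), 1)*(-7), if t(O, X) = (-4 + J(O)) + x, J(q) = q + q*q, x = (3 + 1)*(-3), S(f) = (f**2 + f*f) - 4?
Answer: -5572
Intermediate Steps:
S(f) = -4 + 2*f**2 (S(f) = (f**2 + f**2) - 4 = 2*f**2 - 4 = -4 + 2*f**2)
x = -12 (x = 4*(-3) = -12)
J(q) = q + q**2
t(O, X) = -16 + O*(1 + O) (t(O, X) = (-4 + O*(1 + O)) - 12 = -16 + O*(1 + O))
t(S(-4), 1)*(-7) = (-16 + (-4 + 2*(-4)**2)*(1 + (-4 + 2*(-4)**2)))*(-7) = (-16 + (-4 + 2*16)*(1 + (-4 + 2*16)))*(-7) = (-16 + (-4 + 32)*(1 + (-4 + 32)))*(-7) = (-16 + 28*(1 + 28))*(-7) = (-16 + 28*29)*(-7) = (-16 + 812)*(-7) = 796*(-7) = -5572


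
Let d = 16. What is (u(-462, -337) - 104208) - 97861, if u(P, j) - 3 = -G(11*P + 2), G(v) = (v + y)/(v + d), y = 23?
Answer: -1023267281/5064 ≈ -2.0207e+5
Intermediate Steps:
G(v) = (23 + v)/(16 + v) (G(v) = (v + 23)/(v + 16) = (23 + v)/(16 + v))
u(P, j) = 3 - (25 + 11*P)/(18 + 11*P) (u(P, j) = 3 - (23 + (11*P + 2))/(16 + (11*P + 2)) = 3 - (23 + (2 + 11*P))/(16 + (2 + 11*P)) = 3 - (25 + 11*P)/(18 + 11*P))
(u(-462, -337) - 104208) - 97861 = ((29 + 22*(-462))/(18 + 11*(-462)) - 104208) - 97861 = ((29 - 10164)/(18 - 5082) - 104208) - 97861 = (-10135/(-5064) - 104208) - 97861 = (-1/5064*(-10135) - 104208) - 97861 = (10135/5064 - 104208) - 97861 = -527699177/5064 - 97861 = -1023267281/5064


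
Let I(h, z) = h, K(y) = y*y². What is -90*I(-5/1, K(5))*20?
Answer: 9000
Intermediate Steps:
K(y) = y³
-90*I(-5/1, K(5))*20 = -(-450)/1*20 = -(-450)*20 = -90*(-5)*20 = 450*20 = 9000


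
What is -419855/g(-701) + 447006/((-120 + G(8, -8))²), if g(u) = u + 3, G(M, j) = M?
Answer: 199238261/312704 ≈ 637.15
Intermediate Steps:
g(u) = 3 + u
-419855/g(-701) + 447006/((-120 + G(8, -8))²) = -419855/(3 - 701) + 447006/((-120 + 8)²) = -419855/(-698) + 447006/((-112)²) = -419855*(-1/698) + 447006/12544 = 419855/698 + 447006*(1/12544) = 419855/698 + 31929/896 = 199238261/312704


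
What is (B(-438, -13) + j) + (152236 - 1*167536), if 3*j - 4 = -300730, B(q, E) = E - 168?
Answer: -115723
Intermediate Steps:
B(q, E) = -168 + E
j = -100242 (j = 4/3 + (1/3)*(-300730) = 4/3 - 300730/3 = -100242)
(B(-438, -13) + j) + (152236 - 1*167536) = ((-168 - 13) - 100242) + (152236 - 1*167536) = (-181 - 100242) + (152236 - 167536) = -100423 - 15300 = -115723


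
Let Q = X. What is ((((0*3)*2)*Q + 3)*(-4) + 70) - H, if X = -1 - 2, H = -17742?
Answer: 17800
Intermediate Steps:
X = -3
Q = -3
((((0*3)*2)*Q + 3)*(-4) + 70) - H = ((((0*3)*2)*(-3) + 3)*(-4) + 70) - 1*(-17742) = (((0*2)*(-3) + 3)*(-4) + 70) + 17742 = ((0*(-3) + 3)*(-4) + 70) + 17742 = ((0 + 3)*(-4) + 70) + 17742 = (3*(-4) + 70) + 17742 = (-12 + 70) + 17742 = 58 + 17742 = 17800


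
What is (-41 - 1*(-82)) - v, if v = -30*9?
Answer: 311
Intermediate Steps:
v = -270
(-41 - 1*(-82)) - v = (-41 - 1*(-82)) - 1*(-270) = (-41 + 82) + 270 = 41 + 270 = 311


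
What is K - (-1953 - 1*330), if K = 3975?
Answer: 6258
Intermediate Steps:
K - (-1953 - 1*330) = 3975 - (-1953 - 1*330) = 3975 - (-1953 - 330) = 3975 - 1*(-2283) = 3975 + 2283 = 6258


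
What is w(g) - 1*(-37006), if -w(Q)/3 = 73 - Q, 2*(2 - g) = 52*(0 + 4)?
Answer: 36481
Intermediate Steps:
g = -102 (g = 2 - 26*(0 + 4) = 2 - 26*4 = 2 - ½*208 = 2 - 104 = -102)
w(Q) = -219 + 3*Q (w(Q) = -3*(73 - Q) = -219 + 3*Q)
w(g) - 1*(-37006) = (-219 + 3*(-102)) - 1*(-37006) = (-219 - 306) + 37006 = -525 + 37006 = 36481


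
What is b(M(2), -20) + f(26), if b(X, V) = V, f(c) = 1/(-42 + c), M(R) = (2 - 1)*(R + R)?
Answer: -321/16 ≈ -20.063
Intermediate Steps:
M(R) = 2*R (M(R) = 1*(2*R) = 2*R)
b(M(2), -20) + f(26) = -20 + 1/(-42 + 26) = -20 + 1/(-16) = -20 - 1/16 = -321/16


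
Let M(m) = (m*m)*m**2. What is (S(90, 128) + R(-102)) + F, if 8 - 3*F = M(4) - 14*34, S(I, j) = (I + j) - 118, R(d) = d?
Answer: 74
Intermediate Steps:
M(m) = m**4 (M(m) = m**2*m**2 = m**4)
S(I, j) = -118 + I + j
F = 76 (F = 8/3 - (4**4 - 14*34)/3 = 8/3 - (256 - 476)/3 = 8/3 - 1/3*(-220) = 8/3 + 220/3 = 76)
(S(90, 128) + R(-102)) + F = ((-118 + 90 + 128) - 102) + 76 = (100 - 102) + 76 = -2 + 76 = 74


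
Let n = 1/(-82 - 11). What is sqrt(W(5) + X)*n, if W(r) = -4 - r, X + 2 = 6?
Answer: -I*sqrt(5)/93 ≈ -0.024044*I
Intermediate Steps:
X = 4 (X = -2 + 6 = 4)
n = -1/93 (n = 1/(-93) = -1/93 ≈ -0.010753)
sqrt(W(5) + X)*n = sqrt((-4 - 1*5) + 4)*(-1/93) = sqrt((-4 - 5) + 4)*(-1/93) = sqrt(-9 + 4)*(-1/93) = sqrt(-5)*(-1/93) = (I*sqrt(5))*(-1/93) = -I*sqrt(5)/93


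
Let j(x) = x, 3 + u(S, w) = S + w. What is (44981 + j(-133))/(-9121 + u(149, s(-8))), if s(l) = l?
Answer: -44848/8983 ≈ -4.9925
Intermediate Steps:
u(S, w) = -3 + S + w (u(S, w) = -3 + (S + w) = -3 + S + w)
(44981 + j(-133))/(-9121 + u(149, s(-8))) = (44981 - 133)/(-9121 + (-3 + 149 - 8)) = 44848/(-9121 + 138) = 44848/(-8983) = 44848*(-1/8983) = -44848/8983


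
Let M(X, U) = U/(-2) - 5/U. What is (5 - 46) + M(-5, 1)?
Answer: -93/2 ≈ -46.500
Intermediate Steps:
M(X, U) = -5/U - U/2 (M(X, U) = U*(-½) - 5/U = -U/2 - 5/U = -5/U - U/2)
(5 - 46) + M(-5, 1) = (5 - 46) + (-5/1 - ½*1) = -41 + (-5*1 - ½) = -41 + (-5 - ½) = -41 - 11/2 = -93/2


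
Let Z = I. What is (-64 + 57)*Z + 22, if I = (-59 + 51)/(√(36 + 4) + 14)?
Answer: 1054/39 - 28*√10/39 ≈ 24.755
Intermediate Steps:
I = -8/(14 + 2*√10) (I = -8/(√40 + 14) = -8/(2*√10 + 14) = -8/(14 + 2*√10) ≈ -0.39361)
Z = -28/39 + 4*√10/39 ≈ -0.39361
(-64 + 57)*Z + 22 = (-64 + 57)*(-28/39 + 4*√10/39) + 22 = -7*(-28/39 + 4*√10/39) + 22 = (196/39 - 28*√10/39) + 22 = 1054/39 - 28*√10/39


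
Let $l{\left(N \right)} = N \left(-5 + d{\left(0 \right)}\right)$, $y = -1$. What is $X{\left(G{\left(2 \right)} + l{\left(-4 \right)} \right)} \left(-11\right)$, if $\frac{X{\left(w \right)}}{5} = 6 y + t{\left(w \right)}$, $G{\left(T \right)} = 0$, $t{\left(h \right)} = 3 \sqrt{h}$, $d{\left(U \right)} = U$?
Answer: $330 - 330 \sqrt{5} \approx -407.9$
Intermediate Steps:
$l{\left(N \right)} = - 5 N$ ($l{\left(N \right)} = N \left(-5 + 0\right) = N \left(-5\right) = - 5 N$)
$X{\left(w \right)} = -30 + 15 \sqrt{w}$ ($X{\left(w \right)} = 5 \left(6 \left(-1\right) + 3 \sqrt{w}\right) = 5 \left(-6 + 3 \sqrt{w}\right) = -30 + 15 \sqrt{w}$)
$X{\left(G{\left(2 \right)} + l{\left(-4 \right)} \right)} \left(-11\right) = \left(-30 + 15 \sqrt{0 - -20}\right) \left(-11\right) = \left(-30 + 15 \sqrt{0 + 20}\right) \left(-11\right) = \left(-30 + 15 \sqrt{20}\right) \left(-11\right) = \left(-30 + 15 \cdot 2 \sqrt{5}\right) \left(-11\right) = \left(-30 + 30 \sqrt{5}\right) \left(-11\right) = 330 - 330 \sqrt{5}$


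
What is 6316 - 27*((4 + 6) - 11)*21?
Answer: 6883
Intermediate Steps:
6316 - 27*((4 + 6) - 11)*21 = 6316 - 27*(10 - 11)*21 = 6316 - 27*(-1)*21 = 6316 - (-27)*21 = 6316 - 1*(-567) = 6316 + 567 = 6883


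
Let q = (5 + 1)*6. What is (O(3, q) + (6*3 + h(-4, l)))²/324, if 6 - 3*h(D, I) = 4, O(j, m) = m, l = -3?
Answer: 6724/729 ≈ 9.2236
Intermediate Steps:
q = 36 (q = 6*6 = 36)
h(D, I) = ⅔ (h(D, I) = 2 - ⅓*4 = 2 - 4/3 = ⅔)
(O(3, q) + (6*3 + h(-4, l)))²/324 = (36 + (6*3 + ⅔))²/324 = (36 + (18 + ⅔))²*(1/324) = (36 + 56/3)²*(1/324) = (164/3)²*(1/324) = (26896/9)*(1/324) = 6724/729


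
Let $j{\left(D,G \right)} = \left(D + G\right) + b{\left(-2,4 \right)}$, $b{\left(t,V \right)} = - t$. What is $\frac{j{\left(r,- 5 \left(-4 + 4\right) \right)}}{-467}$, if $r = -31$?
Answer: $\frac{29}{467} \approx 0.062099$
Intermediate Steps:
$j{\left(D,G \right)} = 2 + D + G$ ($j{\left(D,G \right)} = \left(D + G\right) - -2 = \left(D + G\right) + 2 = 2 + D + G$)
$\frac{j{\left(r,- 5 \left(-4 + 4\right) \right)}}{-467} = \frac{2 - 31 - 5 \left(-4 + 4\right)}{-467} = \left(2 - 31 - 0\right) \left(- \frac{1}{467}\right) = \left(2 - 31 + 0\right) \left(- \frac{1}{467}\right) = \left(-29\right) \left(- \frac{1}{467}\right) = \frac{29}{467}$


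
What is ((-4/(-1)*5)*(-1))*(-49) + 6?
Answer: 986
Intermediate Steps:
((-4/(-1)*5)*(-1))*(-49) + 6 = ((-4*(-1)*5)*(-1))*(-49) + 6 = ((4*5)*(-1))*(-49) + 6 = (20*(-1))*(-49) + 6 = -20*(-49) + 6 = 980 + 6 = 986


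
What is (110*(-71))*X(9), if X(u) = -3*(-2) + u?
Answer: -117150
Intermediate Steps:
X(u) = 6 + u
(110*(-71))*X(9) = (110*(-71))*(6 + 9) = -7810*15 = -117150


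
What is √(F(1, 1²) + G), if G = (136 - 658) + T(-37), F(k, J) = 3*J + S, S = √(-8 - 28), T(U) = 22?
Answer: √(-497 + 6*I) ≈ 0.1346 + 22.294*I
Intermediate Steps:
S = 6*I (S = √(-36) = 6*I ≈ 6.0*I)
F(k, J) = 3*J + 6*I
G = -500 (G = (136 - 658) + 22 = -522 + 22 = -500)
√(F(1, 1²) + G) = √((3*1² + 6*I) - 500) = √((3*1 + 6*I) - 500) = √((3 + 6*I) - 500) = √(-497 + 6*I)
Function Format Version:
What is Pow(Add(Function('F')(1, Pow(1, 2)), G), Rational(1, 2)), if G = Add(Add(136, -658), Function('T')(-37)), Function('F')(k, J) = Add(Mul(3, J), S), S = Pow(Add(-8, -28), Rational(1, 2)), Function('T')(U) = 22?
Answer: Pow(Add(-497, Mul(6, I)), Rational(1, 2)) ≈ Add(0.1346, Mul(22.294, I))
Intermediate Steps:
S = Mul(6, I) (S = Pow(-36, Rational(1, 2)) = Mul(6, I) ≈ Mul(6.0000, I))
Function('F')(k, J) = Add(Mul(3, J), Mul(6, I))
G = -500 (G = Add(Add(136, -658), 22) = Add(-522, 22) = -500)
Pow(Add(Function('F')(1, Pow(1, 2)), G), Rational(1, 2)) = Pow(Add(Add(Mul(3, Pow(1, 2)), Mul(6, I)), -500), Rational(1, 2)) = Pow(Add(Add(Mul(3, 1), Mul(6, I)), -500), Rational(1, 2)) = Pow(Add(Add(3, Mul(6, I)), -500), Rational(1, 2)) = Pow(Add(-497, Mul(6, I)), Rational(1, 2))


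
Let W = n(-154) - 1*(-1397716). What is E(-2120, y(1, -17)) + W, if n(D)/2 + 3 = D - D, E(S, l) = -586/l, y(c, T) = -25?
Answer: 34943336/25 ≈ 1.3977e+6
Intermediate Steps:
n(D) = -6 (n(D) = -6 + 2*(D - D) = -6 + 2*0 = -6 + 0 = -6)
W = 1397710 (W = -6 - 1*(-1397716) = -6 + 1397716 = 1397710)
E(-2120, y(1, -17)) + W = -586/(-25) + 1397710 = -586*(-1/25) + 1397710 = 586/25 + 1397710 = 34943336/25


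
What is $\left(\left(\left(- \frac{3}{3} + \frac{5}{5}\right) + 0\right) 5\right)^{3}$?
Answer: $0$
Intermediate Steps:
$\left(\left(\left(- \frac{3}{3} + \frac{5}{5}\right) + 0\right) 5\right)^{3} = \left(\left(\left(\left(-3\right) \frac{1}{3} + 5 \cdot \frac{1}{5}\right) + 0\right) 5\right)^{3} = \left(\left(\left(-1 + 1\right) + 0\right) 5\right)^{3} = \left(\left(0 + 0\right) 5\right)^{3} = \left(0 \cdot 5\right)^{3} = 0^{3} = 0$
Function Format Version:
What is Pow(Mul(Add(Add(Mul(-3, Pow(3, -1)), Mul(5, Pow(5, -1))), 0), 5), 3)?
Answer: 0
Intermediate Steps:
Pow(Mul(Add(Add(Mul(-3, Pow(3, -1)), Mul(5, Pow(5, -1))), 0), 5), 3) = Pow(Mul(Add(Add(Mul(-3, Rational(1, 3)), Mul(5, Rational(1, 5))), 0), 5), 3) = Pow(Mul(Add(Add(-1, 1), 0), 5), 3) = Pow(Mul(Add(0, 0), 5), 3) = Pow(Mul(0, 5), 3) = Pow(0, 3) = 0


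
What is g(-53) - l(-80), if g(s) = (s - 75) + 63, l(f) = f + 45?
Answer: -30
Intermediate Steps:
l(f) = 45 + f
g(s) = -12 + s (g(s) = (-75 + s) + 63 = -12 + s)
g(-53) - l(-80) = (-12 - 53) - (45 - 80) = -65 - 1*(-35) = -65 + 35 = -30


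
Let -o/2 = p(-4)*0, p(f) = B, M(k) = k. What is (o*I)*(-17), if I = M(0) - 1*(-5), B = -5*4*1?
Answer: 0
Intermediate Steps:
B = -20 (B = -20*1 = -20)
p(f) = -20
o = 0 (o = -(-40)*0 = -2*0 = 0)
I = 5 (I = 0 - 1*(-5) = 0 + 5 = 5)
(o*I)*(-17) = (0*5)*(-17) = 0*(-17) = 0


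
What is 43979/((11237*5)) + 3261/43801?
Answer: 124090792/144762305 ≈ 0.85720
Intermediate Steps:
43979/((11237*5)) + 3261/43801 = 43979/56185 + 3261*(1/43801) = 43979*(1/56185) + 3261/43801 = 2587/3305 + 3261/43801 = 124090792/144762305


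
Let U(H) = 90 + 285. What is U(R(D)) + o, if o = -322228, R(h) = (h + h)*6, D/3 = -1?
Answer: -321853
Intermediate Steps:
D = -3 (D = 3*(-1) = -3)
R(h) = 12*h (R(h) = (2*h)*6 = 12*h)
U(H) = 375
U(R(D)) + o = 375 - 322228 = -321853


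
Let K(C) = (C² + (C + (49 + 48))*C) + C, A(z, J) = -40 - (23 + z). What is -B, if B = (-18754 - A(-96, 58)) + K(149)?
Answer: -40217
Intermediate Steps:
A(z, J) = -63 - z (A(z, J) = -40 + (-23 - z) = -63 - z)
K(C) = C + C² + C*(97 + C) (K(C) = (C² + (C + 97)*C) + C = (C² + (97 + C)*C) + C = (C² + C*(97 + C)) + C = C + C² + C*(97 + C))
B = 40217 (B = (-18754 - (-63 - 1*(-96))) + 2*149*(49 + 149) = (-18754 - (-63 + 96)) + 2*149*198 = (-18754 - 1*33) + 59004 = (-18754 - 33) + 59004 = -18787 + 59004 = 40217)
-B = -1*40217 = -40217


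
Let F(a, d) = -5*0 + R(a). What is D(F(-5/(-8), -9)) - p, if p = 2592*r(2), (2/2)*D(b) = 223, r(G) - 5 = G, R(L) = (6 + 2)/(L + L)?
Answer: -17921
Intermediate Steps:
R(L) = 4/L (R(L) = 8/((2*L)) = 8*(1/(2*L)) = 4/L)
r(G) = 5 + G
F(a, d) = 4/a (F(a, d) = -5*0 + 4/a = 0 + 4/a = 4/a)
D(b) = 223
p = 18144 (p = 2592*(5 + 2) = 2592*7 = 18144)
D(F(-5/(-8), -9)) - p = 223 - 1*18144 = 223 - 18144 = -17921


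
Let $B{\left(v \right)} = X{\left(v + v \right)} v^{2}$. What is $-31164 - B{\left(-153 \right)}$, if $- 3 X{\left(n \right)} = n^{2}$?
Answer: $730610544$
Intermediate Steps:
$X{\left(n \right)} = - \frac{n^{2}}{3}$
$B{\left(v \right)} = - \frac{4 v^{4}}{3}$ ($B{\left(v \right)} = - \frac{\left(v + v\right)^{2}}{3} v^{2} = - \frac{\left(2 v\right)^{2}}{3} v^{2} = - \frac{4 v^{2}}{3} v^{2} = - \frac{4 v^{4}}{3}$)
$-31164 - B{\left(-153 \right)} = -31164 - - \frac{4 \left(-153\right)^{4}}{3} = -31164 - \left(- \frac{4}{3}\right) 547981281 = -31164 - -730641708 = -31164 + 730641708 = 730610544$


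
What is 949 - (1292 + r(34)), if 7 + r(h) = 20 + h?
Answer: -390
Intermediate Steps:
r(h) = 13 + h (r(h) = -7 + (20 + h) = 13 + h)
949 - (1292 + r(34)) = 949 - (1292 + (13 + 34)) = 949 - (1292 + 47) = 949 - 1*1339 = 949 - 1339 = -390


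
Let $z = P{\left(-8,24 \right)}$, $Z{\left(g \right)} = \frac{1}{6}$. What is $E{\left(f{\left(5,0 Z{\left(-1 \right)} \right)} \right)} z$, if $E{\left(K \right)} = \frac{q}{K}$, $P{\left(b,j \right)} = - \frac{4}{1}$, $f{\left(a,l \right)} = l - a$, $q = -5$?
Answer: $-4$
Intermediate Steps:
$Z{\left(g \right)} = \frac{1}{6}$
$P{\left(b,j \right)} = -4$ ($P{\left(b,j \right)} = \left(-4\right) 1 = -4$)
$E{\left(K \right)} = - \frac{5}{K}$
$z = -4$
$E{\left(f{\left(5,0 Z{\left(-1 \right)} \right)} \right)} z = - \frac{5}{0 \cdot \frac{1}{6} - 5} \left(-4\right) = - \frac{5}{0 - 5} \left(-4\right) = - \frac{5}{-5} \left(-4\right) = \left(-5\right) \left(- \frac{1}{5}\right) \left(-4\right) = 1 \left(-4\right) = -4$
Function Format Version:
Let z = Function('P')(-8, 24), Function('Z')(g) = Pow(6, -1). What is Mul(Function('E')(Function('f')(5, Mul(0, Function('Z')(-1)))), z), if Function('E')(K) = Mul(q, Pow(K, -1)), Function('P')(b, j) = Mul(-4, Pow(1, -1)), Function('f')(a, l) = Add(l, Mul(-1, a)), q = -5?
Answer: -4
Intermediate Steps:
Function('Z')(g) = Rational(1, 6)
Function('P')(b, j) = -4 (Function('P')(b, j) = Mul(-4, 1) = -4)
Function('E')(K) = Mul(-5, Pow(K, -1))
z = -4
Mul(Function('E')(Function('f')(5, Mul(0, Function('Z')(-1)))), z) = Mul(Mul(-5, Pow(Add(Mul(0, Rational(1, 6)), Mul(-1, 5)), -1)), -4) = Mul(Mul(-5, Pow(Add(0, -5), -1)), -4) = Mul(Mul(-5, Pow(-5, -1)), -4) = Mul(Mul(-5, Rational(-1, 5)), -4) = Mul(1, -4) = -4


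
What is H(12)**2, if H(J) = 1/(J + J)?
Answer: 1/576 ≈ 0.0017361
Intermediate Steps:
H(J) = 1/(2*J)
H(12)**2 = ((1/2)/12)**2 = ((1/2)*(1/12))**2 = (1/24)**2 = 1/576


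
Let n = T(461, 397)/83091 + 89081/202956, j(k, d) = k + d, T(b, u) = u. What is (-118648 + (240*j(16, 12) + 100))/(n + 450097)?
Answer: -628615642342896/2530120306950505 ≈ -0.24845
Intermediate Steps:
j(k, d) = d + k
n = 2494134301/5621272332 (n = 397/83091 + 89081/202956 = 2494134301/5621272332 ≈ 0.44370)
(-118648 + (240*j(16, 12) + 100))/(n + 450097) = (-118648 + (240*(12 + 16) + 100))/(2494134301/5621272332 + 450097) = (-118648 + (240*28 + 100))/(2530120306950505/5621272332) = (-118648 + (6720 + 100))*(5621272332/2530120306950505) = (-118648 + 6820)*(5621272332/2530120306950505) = -111828*5621272332/2530120306950505 = -628615642342896/2530120306950505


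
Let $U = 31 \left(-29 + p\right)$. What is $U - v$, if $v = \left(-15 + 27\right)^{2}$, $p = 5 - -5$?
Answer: $-733$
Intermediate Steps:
$p = 10$ ($p = 5 + 5 = 10$)
$U = -589$ ($U = 31 \left(-29 + 10\right) = 31 \left(-19\right) = -589$)
$v = 144$ ($v = 12^{2} = 144$)
$U - v = -589 - 144 = -733$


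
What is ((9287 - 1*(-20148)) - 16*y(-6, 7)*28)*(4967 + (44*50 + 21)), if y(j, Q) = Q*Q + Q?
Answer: 31246236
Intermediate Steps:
y(j, Q) = Q + Q² (y(j, Q) = Q² + Q = Q + Q²)
((9287 - 1*(-20148)) - 16*y(-6, 7)*28)*(4967 + (44*50 + 21)) = ((9287 - 1*(-20148)) - 112*(1 + 7)*28)*(4967 + (44*50 + 21)) = ((9287 + 20148) - 112*8*28)*(4967 + (2200 + 21)) = (29435 - 16*56*28)*(4967 + 2221) = (29435 - 896*28)*7188 = (29435 - 25088)*7188 = 4347*7188 = 31246236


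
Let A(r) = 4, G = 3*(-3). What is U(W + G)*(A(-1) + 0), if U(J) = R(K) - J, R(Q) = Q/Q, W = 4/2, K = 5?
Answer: 32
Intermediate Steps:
G = -9
W = 2 (W = 4*(1/2) = 2)
R(Q) = 1
U(J) = 1 - J
U(W + G)*(A(-1) + 0) = (1 - (2 - 9))*(4 + 0) = (1 - 1*(-7))*4 = (1 + 7)*4 = 8*4 = 32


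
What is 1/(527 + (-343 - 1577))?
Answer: -1/1393 ≈ -0.00071787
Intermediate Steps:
1/(527 + (-343 - 1577)) = 1/(527 - 1920) = 1/(-1393) = -1/1393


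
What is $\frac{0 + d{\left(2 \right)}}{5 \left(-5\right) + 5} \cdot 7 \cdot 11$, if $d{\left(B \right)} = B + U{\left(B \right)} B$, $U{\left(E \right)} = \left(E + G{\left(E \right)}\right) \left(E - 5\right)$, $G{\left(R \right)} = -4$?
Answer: $- \frac{539}{10} \approx -53.9$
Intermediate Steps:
$U{\left(E \right)} = \left(-5 + E\right) \left(-4 + E\right)$ ($U{\left(E \right)} = \left(E - 4\right) \left(E - 5\right) = \left(-4 + E\right) \left(-5 + E\right) = \left(-5 + E\right) \left(-4 + E\right)$)
$d{\left(B \right)} = B + B \left(20 + B^{2} - 9 B\right)$ ($d{\left(B \right)} = B + \left(20 + B^{2} - 9 B\right) B = B + B \left(20 + B^{2} - 9 B\right)$)
$\frac{0 + d{\left(2 \right)}}{5 \left(-5\right) + 5} \cdot 7 \cdot 11 = \frac{0 + 2 \left(21 + 2^{2} - 18\right)}{5 \left(-5\right) + 5} \cdot 7 \cdot 11 = \frac{0 + 2 \left(21 + 4 - 18\right)}{-25 + 5} \cdot 7 \cdot 11 = \frac{0 + 2 \cdot 7}{-20} \cdot 7 \cdot 11 = \left(0 + 14\right) \left(- \frac{1}{20}\right) 7 \cdot 11 = 14 \left(- \frac{1}{20}\right) 7 \cdot 11 = \left(- \frac{7}{10}\right) 7 \cdot 11 = \left(- \frac{49}{10}\right) 11 = - \frac{539}{10}$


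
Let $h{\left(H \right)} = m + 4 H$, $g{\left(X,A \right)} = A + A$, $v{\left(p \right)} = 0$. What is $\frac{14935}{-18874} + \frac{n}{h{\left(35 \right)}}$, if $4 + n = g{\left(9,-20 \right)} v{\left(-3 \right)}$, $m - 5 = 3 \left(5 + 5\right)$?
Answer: $- \frac{2689121}{3302950} \approx -0.81416$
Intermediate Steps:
$m = 35$ ($m = 5 + 3 \left(5 + 5\right) = 5 + 3 \cdot 10 = 5 + 30 = 35$)
$g{\left(X,A \right)} = 2 A$
$h{\left(H \right)} = 35 + 4 H$
$n = -4$ ($n = -4 + 2 \left(-20\right) 0 = -4 - 0 = -4 + 0 = -4$)
$\frac{14935}{-18874} + \frac{n}{h{\left(35 \right)}} = \frac{14935}{-18874} - \frac{4}{35 + 4 \cdot 35} = 14935 \left(- \frac{1}{18874}\right) - \frac{4}{35 + 140} = - \frac{14935}{18874} - \frac{4}{175} = - \frac{2689121}{3302950}$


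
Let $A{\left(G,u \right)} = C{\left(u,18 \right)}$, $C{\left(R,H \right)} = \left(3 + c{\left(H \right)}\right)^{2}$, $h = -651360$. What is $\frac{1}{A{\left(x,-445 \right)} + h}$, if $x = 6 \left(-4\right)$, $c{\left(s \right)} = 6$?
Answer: $- \frac{1}{651279} \approx -1.5354 \cdot 10^{-6}$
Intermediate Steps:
$x = -24$
$C{\left(R,H \right)} = 81$ ($C{\left(R,H \right)} = \left(3 + 6\right)^{2} = 9^{2} = 81$)
$A{\left(G,u \right)} = 81$
$\frac{1}{A{\left(x,-445 \right)} + h} = \frac{1}{81 - 651360} = \frac{1}{-651279} = - \frac{1}{651279}$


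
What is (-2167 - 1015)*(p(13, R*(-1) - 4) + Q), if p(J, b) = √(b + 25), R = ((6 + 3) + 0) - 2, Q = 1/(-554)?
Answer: 1591/277 - 3182*√14 ≈ -11900.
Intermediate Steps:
Q = -1/554 ≈ -0.0018051
R = 7 (R = (9 + 0) - 2 = 9 - 2 = 7)
p(J, b) = √(25 + b)
(-2167 - 1015)*(p(13, R*(-1) - 4) + Q) = (-2167 - 1015)*(√(25 + (7*(-1) - 4)) - 1/554) = -3182*(√(25 + (-7 - 4)) - 1/554) = -3182*(√(25 - 11) - 1/554) = -3182*(√14 - 1/554) = -3182*(-1/554 + √14) = 1591/277 - 3182*√14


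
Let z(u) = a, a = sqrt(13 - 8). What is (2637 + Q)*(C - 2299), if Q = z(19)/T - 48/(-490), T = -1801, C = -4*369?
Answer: -487797195/49 + 3775*sqrt(5)/1801 ≈ -9.9550e+6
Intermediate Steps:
C = -1476
a = sqrt(5) ≈ 2.2361
z(u) = sqrt(5)
Q = 24/245 - sqrt(5)/1801 (Q = sqrt(5)/(-1801) - 48/(-490) = sqrt(5)*(-1/1801) - 48*(-1/490) = -sqrt(5)/1801 + 24/245 = 24/245 - sqrt(5)/1801 ≈ 0.096718)
(2637 + Q)*(C - 2299) = (2637 + (24/245 - sqrt(5)/1801))*(-1476 - 2299) = (646089/245 - sqrt(5)/1801)*(-3775) = -487797195/49 + 3775*sqrt(5)/1801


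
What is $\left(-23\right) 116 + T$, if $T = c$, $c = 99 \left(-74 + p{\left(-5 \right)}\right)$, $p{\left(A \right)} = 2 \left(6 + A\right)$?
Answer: $-9796$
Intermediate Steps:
$p{\left(A \right)} = 12 + 2 A$
$c = -7128$ ($c = 99 \left(-74 + \left(12 + 2 \left(-5\right)\right)\right) = 99 \left(-74 + \left(12 - 10\right)\right) = 99 \left(-74 + 2\right) = 99 \left(-72\right) = -7128$)
$T = -7128$
$\left(-23\right) 116 + T = \left(-23\right) 116 - 7128 = -2668 - 7128 = -9796$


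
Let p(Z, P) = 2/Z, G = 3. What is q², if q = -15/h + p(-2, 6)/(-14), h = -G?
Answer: 5041/196 ≈ 25.719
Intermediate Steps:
h = -3 (h = -1*3 = -3)
q = 71/14 (q = -15/(-3) + (2/(-2))/(-14) = -15*(-⅓) + (2*(-½))*(-1/14) = 5 - 1*(-1/14) = 5 + 1/14 = 71/14 ≈ 5.0714)
q² = (71/14)² = 5041/196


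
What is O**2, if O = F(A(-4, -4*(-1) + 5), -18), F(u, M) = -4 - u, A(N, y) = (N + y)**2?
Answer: 841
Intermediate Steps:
O = -29 (O = -4 - (-4 + (-4*(-1) + 5))**2 = -4 - (-4 + (4 + 5))**2 = -4 - (-4 + 9)**2 = -4 - 1*5**2 = -4 - 1*25 = -4 - 25 = -29)
O**2 = (-29)**2 = 841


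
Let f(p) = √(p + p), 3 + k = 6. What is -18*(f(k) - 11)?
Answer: 198 - 18*√6 ≈ 153.91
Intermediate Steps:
k = 3 (k = -3 + 6 = 3)
f(p) = √2*√p (f(p) = √(2*p) = √2*√p)
-18*(f(k) - 11) = -18*(√2*√3 - 11) = -18*(√6 - 11) = -18*(-11 + √6) = 198 - 18*√6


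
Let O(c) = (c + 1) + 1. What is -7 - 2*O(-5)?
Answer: -1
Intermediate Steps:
O(c) = 2 + c (O(c) = (1 + c) + 1 = 2 + c)
-7 - 2*O(-5) = -7 - 2*(2 - 5) = -7 - 2*(-3) = -7 + 6 = -1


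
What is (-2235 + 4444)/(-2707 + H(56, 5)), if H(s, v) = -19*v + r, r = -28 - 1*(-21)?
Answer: -2209/2809 ≈ -0.78640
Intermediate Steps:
r = -7 (r = -28 + 21 = -7)
H(s, v) = -7 - 19*v (H(s, v) = -19*v - 7 = -7 - 19*v)
(-2235 + 4444)/(-2707 + H(56, 5)) = (-2235 + 4444)/(-2707 + (-7 - 19*5)) = 2209/(-2707 + (-7 - 95)) = 2209/(-2707 - 102) = 2209/(-2809) = 2209*(-1/2809) = -2209/2809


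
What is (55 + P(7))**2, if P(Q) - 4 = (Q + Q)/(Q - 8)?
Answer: 2025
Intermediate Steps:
P(Q) = 4 + 2*Q/(-8 + Q) (P(Q) = 4 + (Q + Q)/(Q - 8) = 4 + (2*Q)/(-8 + Q) = 4 + 2*Q/(-8 + Q))
(55 + P(7))**2 = (55 + 2*(-16 + 3*7)/(-8 + 7))**2 = (55 + 2*(-16 + 21)/(-1))**2 = (55 + 2*(-1)*5)**2 = (55 - 10)**2 = 45**2 = 2025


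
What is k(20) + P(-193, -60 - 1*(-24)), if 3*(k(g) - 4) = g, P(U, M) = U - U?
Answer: 32/3 ≈ 10.667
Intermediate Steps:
P(U, M) = 0
k(g) = 4 + g/3
k(20) + P(-193, -60 - 1*(-24)) = (4 + (⅓)*20) + 0 = (4 + 20/3) + 0 = 32/3 + 0 = 32/3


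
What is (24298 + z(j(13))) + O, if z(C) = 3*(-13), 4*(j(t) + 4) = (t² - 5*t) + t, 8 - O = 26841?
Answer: -2574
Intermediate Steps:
O = -26833 (O = 8 - 1*26841 = 8 - 26841 = -26833)
j(t) = -4 - t + t²/4 (j(t) = -4 + ((t² - 5*t) + t)/4 = -4 + (t² - 4*t)/4 = -4 + (-t + t²/4) = -4 - t + t²/4)
z(C) = -39
(24298 + z(j(13))) + O = (24298 - 39) - 26833 = 24259 - 26833 = -2574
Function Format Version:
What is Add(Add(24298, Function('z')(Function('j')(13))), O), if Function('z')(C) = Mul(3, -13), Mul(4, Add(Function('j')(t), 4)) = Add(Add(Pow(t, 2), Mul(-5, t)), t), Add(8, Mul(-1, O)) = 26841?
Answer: -2574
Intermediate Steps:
O = -26833 (O = Add(8, Mul(-1, 26841)) = Add(8, -26841) = -26833)
Function('j')(t) = Add(-4, Mul(-1, t), Mul(Rational(1, 4), Pow(t, 2))) (Function('j')(t) = Add(-4, Mul(Rational(1, 4), Add(Add(Pow(t, 2), Mul(-5, t)), t))) = Add(-4, Mul(Rational(1, 4), Add(Pow(t, 2), Mul(-4, t)))) = Add(-4, Add(Mul(-1, t), Mul(Rational(1, 4), Pow(t, 2)))) = Add(-4, Mul(-1, t), Mul(Rational(1, 4), Pow(t, 2))))
Function('z')(C) = -39
Add(Add(24298, Function('z')(Function('j')(13))), O) = Add(Add(24298, -39), -26833) = Add(24259, -26833) = -2574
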